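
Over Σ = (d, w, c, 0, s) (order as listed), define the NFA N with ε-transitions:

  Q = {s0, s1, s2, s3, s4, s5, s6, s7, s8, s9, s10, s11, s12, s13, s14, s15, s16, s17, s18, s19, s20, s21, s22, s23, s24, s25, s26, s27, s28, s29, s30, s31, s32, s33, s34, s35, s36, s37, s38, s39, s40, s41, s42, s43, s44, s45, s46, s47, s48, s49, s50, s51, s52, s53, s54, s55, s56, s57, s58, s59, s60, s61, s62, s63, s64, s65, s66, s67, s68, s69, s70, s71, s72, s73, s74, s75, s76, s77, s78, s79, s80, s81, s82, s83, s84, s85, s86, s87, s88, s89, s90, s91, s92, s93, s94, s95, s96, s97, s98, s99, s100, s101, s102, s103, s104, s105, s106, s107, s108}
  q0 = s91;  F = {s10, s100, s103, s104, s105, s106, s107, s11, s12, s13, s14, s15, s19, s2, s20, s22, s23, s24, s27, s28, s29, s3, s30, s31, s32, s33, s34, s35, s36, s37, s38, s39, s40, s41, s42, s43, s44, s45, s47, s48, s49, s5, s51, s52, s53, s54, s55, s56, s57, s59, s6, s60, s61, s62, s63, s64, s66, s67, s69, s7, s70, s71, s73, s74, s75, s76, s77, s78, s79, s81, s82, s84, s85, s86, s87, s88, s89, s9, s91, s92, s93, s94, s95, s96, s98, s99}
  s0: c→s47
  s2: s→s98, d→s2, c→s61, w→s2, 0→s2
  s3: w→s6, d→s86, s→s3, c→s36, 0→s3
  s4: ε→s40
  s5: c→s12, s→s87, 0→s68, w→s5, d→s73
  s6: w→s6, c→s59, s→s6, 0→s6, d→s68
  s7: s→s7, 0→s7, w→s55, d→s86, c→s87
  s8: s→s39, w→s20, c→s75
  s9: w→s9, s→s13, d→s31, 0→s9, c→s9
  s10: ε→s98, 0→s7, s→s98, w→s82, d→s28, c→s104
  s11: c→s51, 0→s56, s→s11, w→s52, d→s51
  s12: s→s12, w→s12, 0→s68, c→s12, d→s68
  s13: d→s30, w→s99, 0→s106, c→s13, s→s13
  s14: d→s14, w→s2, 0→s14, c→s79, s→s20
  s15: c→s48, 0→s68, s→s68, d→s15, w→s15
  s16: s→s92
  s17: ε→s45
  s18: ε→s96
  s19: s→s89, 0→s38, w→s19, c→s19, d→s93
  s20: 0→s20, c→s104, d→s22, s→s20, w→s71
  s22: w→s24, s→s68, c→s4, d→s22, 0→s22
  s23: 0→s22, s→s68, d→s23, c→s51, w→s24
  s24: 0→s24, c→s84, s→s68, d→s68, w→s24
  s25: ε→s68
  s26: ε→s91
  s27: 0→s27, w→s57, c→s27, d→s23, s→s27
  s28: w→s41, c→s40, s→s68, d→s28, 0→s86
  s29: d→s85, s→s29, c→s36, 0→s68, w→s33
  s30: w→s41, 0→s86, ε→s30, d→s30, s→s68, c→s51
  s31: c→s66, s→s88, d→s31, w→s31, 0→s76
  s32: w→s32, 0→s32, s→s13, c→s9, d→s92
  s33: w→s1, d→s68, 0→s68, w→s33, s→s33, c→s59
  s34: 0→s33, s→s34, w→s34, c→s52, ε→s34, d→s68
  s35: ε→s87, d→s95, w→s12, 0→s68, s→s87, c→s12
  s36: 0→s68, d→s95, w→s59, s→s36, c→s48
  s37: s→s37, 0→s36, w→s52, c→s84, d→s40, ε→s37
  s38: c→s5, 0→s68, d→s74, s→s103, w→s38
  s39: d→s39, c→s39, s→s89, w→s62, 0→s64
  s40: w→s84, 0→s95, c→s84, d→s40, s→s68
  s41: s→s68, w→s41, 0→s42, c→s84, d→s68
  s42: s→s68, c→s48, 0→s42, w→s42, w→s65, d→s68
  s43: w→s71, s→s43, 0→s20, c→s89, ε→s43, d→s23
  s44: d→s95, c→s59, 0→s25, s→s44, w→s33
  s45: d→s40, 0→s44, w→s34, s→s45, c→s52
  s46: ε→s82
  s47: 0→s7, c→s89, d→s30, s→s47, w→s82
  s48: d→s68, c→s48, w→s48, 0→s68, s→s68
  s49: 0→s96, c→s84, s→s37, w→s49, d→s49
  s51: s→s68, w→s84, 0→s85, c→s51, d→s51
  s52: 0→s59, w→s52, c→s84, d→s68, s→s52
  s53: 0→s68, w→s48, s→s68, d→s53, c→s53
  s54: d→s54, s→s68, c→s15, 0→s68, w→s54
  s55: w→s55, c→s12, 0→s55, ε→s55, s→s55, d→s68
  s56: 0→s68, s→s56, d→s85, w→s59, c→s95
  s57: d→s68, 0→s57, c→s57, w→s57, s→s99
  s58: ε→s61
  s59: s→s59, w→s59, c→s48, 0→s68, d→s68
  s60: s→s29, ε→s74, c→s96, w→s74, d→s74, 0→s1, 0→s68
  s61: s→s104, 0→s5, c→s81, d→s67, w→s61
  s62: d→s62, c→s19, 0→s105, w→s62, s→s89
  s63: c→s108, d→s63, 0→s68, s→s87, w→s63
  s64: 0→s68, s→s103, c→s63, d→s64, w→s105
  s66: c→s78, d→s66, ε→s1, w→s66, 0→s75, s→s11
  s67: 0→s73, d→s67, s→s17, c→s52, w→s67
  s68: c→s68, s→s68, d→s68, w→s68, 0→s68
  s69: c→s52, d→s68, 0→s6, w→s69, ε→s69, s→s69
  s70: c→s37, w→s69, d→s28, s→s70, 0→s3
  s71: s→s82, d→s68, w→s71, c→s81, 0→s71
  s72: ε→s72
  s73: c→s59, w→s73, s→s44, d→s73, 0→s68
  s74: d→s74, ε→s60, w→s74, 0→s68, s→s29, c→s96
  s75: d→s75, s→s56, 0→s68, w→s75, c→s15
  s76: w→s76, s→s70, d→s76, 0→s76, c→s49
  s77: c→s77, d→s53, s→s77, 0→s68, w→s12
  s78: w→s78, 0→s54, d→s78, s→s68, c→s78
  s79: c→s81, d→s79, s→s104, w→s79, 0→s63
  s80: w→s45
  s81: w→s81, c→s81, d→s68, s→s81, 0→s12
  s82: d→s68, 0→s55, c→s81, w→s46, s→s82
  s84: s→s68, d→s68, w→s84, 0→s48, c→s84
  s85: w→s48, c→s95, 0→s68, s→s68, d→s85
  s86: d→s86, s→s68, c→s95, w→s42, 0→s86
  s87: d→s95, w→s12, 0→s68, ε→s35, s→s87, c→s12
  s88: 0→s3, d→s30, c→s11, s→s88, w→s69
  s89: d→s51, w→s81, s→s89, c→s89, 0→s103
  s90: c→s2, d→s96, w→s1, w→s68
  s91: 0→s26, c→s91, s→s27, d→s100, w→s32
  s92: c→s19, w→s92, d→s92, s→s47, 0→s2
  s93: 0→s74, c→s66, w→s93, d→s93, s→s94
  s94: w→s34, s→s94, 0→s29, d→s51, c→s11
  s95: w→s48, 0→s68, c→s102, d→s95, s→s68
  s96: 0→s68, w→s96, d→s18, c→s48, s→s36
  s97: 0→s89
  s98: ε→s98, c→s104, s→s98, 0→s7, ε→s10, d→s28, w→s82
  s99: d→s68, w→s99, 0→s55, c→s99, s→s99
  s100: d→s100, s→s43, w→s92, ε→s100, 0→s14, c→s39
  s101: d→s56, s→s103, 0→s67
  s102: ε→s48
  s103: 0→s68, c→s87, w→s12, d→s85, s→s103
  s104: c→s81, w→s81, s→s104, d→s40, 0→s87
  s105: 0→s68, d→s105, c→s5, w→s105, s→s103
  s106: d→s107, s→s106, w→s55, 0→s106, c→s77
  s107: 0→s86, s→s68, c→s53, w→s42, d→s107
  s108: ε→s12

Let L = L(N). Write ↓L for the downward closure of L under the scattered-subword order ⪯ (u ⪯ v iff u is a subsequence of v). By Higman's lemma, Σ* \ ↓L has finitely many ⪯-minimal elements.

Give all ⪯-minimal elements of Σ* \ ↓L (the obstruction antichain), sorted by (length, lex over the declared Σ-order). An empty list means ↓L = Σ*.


|Q|=109, |F|=86, |δ|=477 (25 ε).
min D↑ (84 st, q0=0, F={28}): 0:d→1,w→2,c→0,0→0,s→3 1:d→1,w→4,c→5,0→6,s→7 2:d→4,w→2,c→8,0→2,s→9 3:d→10,w→11,c→3,0→3,s→3 4:d→4,w→4,c→12,0→13,s→14 5:d→5,w→15,c→5,0→16,s→17 6:d→6,w→13,c→18,0→6,s→19 7:d→10,w→20,c→17,0→19,s→7 8:d→21,w→8,c→8,0→8,s→9 9:d→22,w→23,c→9,0→24,s→9 10:d→10,w→25,c→26,0→27,s→28 11:d→28,w→11,c→11,0→11,s→23 12:d→29,w→12,c→12,0→30,s→17 13:d→13,w→13,c→31,0→13,s→32 14:d→22,w→33,c→17,0→34,s→14 15:d→15,w→15,c→12,0→35,s→17 16:d→16,w→35,c→36,0→28,s→37 17:d→26,w→38,c→17,0→37,s→17 18:d→18,w→18,c→38,0→36,s→39 19:d→27,w→20,c→39,0→19,s→19 20:d→28,w→20,c→38,0→20,s→33 21:d→21,w→21,c→40,0→41,s→42 22:d→22,w→43,c→26,0→44,s→28 23:d→28,w→23,c→23,0→45,s→23 24:d→46,w→45,c→47,0→24,s→24 25:d→28,w→25,c→48,0→25,s→28 26:d→26,w→48,c→26,0→49,s→28 27:d→27,w→25,c→50,0→27,s→28 28:d→28,w→28,c→28,0→28,s→28 29:d→29,w→29,c→40,0→51,s→52 30:d→51,w→30,c→53,0→28,s→37 31:d→54,w→31,c→38,0→53,s→39 32:d→55,w→33,c→39,0→34,s→32 33:d→28,w→33,c→38,0→45,s→33 34:d→44,w→45,c→56,0→34,s→34 35:d→35,w→35,c→53,0→28,s→37 36:d→36,w→36,c→57,0→28,s→56 37:d→49,w→57,c→56,0→28,s→37 38:d→28,w→38,c→38,0→57,s→38 39:d→50,w→38,c→38,0→56,s→39 40:d→40,w→40,c→58,0→59,s→60 41:d→41,w→41,c→61,0→41,s→62 42:d→22,w→63,c→60,0→64,s→42 43:d→28,w→43,c→48,0→65,s→28 44:d→44,w→65,c→66,0→44,s→28 45:d→28,w→45,c→57,0→45,s→45 46:d→46,w→65,c→67,0→44,s→28 47:d→67,w→57,c→47,0→28,s→47 48:d→28,w→48,c→48,0→68,s→28 49:d→49,w→68,c→66,0→28,s→28 50:d→50,w→48,c→48,0→66,s→28 51:d→51,w→51,c→69,0→28,s→70 52:d→26,w→71,c→60,0→70,s→52 53:d→72,w→53,c→57,0→28,s→56 54:d→54,w→54,c→73,0→72,s→74 55:d→55,w→43,c→50,0→44,s→28 56:d→66,w→57,c→57,0→28,s→56 57:d→28,w→57,c→57,0→28,s→57 58:d→58,w→58,c→58,0→75,s→28 59:d→59,w→59,c→76,0→28,s→77 60:d→26,w→73,c→26,0→77,s→60 61:d→61,w→61,c→48,0→69,s→78 62:d→55,w→63,c→78,0→64,s→62 63:d→28,w→63,c→73,0→79,s→63 64:d→44,w→79,c→80,0→64,s→64 65:d→28,w→65,c→68,0→65,s→28 66:d→66,w→68,c→68,0→28,s→28 67:d→67,w→68,c→67,0→28,s→28 68:d→28,w→68,c→68,0→28,s→28 69:d→69,w→69,c→68,0→28,s→80 70:d→49,w→81,c→80,0→28,s→70 71:d→28,w→71,c→73,0→81,s→71 72:d→72,w→72,c→82,0→28,s→83 73:d→28,w→73,c→48,0→82,s→73 74:d→50,w→71,c→73,0→83,s→74 75:d→75,w→75,c→76,0→28,s→28 76:d→76,w→76,c→68,0→28,s→28 77:d→49,w→82,c→66,0→28,s→77 78:d→50,w→73,c→48,0→80,s→78 79:d→28,w→79,c→82,0→79,s→79 80:d→66,w→82,c→68,0→28,s→80 81:d→28,w→81,c→82,0→28,s→81 82:d→28,w→82,c→68,0→28,s→82 83:d→66,w→81,c→82,0→28,s→83.
'sds': N↓-sim [97, 63, 20, 1] end={s68} — reject; 3/3 single-dels accept.
'swd': N↓-sim [97, 63, 22, 1] end={s68} — reject; 3/3 del acc.
'dc00': |S_i|=[97, 87, 56, 31, 3] end={s1,s25,s68} — reject; 4/4 single-dels accept.
'd0ccd': run [97, 87, 67, 34, 9, 1] end={s68} ∉↓L; 5/5 deletions ∈↓L.
'ws0c0': |S_i|=[97, 85, 54, 28, 11, 1] end={s68} — reject; 5/5 single-dels accept.
'wcdccs': run [97, 85, 70, 51, 24, 11, 1] end={s68} rej; 6/6 deletions ∈↓L.
6 minimals (antichain).

A = [sds, swd, dc00, d0ccd, ws0c0, wcdccs].


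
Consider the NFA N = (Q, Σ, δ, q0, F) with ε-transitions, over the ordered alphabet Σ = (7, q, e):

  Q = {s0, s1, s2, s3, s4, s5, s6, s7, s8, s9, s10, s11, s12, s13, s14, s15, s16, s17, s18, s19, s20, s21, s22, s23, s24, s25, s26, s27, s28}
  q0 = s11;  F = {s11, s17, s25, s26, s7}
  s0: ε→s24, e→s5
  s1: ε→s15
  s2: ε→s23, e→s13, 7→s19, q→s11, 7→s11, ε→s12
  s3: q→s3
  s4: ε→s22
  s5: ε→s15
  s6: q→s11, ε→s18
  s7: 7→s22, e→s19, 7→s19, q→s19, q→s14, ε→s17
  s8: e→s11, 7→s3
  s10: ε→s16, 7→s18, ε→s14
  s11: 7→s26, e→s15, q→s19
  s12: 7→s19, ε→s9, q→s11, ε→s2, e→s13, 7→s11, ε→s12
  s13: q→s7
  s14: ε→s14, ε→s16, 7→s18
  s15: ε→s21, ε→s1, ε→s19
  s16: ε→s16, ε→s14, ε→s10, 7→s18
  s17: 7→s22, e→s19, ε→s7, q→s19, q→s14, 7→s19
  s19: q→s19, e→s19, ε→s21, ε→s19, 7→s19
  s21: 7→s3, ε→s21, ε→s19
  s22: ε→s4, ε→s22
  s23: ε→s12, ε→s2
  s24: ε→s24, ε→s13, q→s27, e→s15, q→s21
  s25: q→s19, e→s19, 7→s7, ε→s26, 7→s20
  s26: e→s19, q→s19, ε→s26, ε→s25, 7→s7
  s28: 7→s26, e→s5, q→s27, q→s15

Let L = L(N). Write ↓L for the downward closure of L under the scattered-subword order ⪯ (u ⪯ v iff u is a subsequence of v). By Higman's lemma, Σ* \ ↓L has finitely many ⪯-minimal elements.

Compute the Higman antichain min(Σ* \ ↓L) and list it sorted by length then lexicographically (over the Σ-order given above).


Antichain: [q, e, 777].

|Q|=29, |F|=5, |δ|=83 (35 ε).
min D↑ (4 st, q0=0, F={2}): 0:7→1,q→2,e→2 1:7→3,q→2,e→2 2:7→2,q→2,e→2 3:7→2,q→2,e→2.
'q': run [17, 7] end={s10,s14,s16,s18,s19,s21,s3} — reject; 1/1 deletions ∈↓L.
'e': |S_i|=[17, 5] end={s1,s15,s19,s21,s3} ∉↓L; 1/1 deletions ∈↓L.
'777': run [17, 14, 12, 6] end={s18,s19,s21,s22,s3,s4} ∉↓L; 3/3 deletions ∈↓L.
3 minimals (antichain).


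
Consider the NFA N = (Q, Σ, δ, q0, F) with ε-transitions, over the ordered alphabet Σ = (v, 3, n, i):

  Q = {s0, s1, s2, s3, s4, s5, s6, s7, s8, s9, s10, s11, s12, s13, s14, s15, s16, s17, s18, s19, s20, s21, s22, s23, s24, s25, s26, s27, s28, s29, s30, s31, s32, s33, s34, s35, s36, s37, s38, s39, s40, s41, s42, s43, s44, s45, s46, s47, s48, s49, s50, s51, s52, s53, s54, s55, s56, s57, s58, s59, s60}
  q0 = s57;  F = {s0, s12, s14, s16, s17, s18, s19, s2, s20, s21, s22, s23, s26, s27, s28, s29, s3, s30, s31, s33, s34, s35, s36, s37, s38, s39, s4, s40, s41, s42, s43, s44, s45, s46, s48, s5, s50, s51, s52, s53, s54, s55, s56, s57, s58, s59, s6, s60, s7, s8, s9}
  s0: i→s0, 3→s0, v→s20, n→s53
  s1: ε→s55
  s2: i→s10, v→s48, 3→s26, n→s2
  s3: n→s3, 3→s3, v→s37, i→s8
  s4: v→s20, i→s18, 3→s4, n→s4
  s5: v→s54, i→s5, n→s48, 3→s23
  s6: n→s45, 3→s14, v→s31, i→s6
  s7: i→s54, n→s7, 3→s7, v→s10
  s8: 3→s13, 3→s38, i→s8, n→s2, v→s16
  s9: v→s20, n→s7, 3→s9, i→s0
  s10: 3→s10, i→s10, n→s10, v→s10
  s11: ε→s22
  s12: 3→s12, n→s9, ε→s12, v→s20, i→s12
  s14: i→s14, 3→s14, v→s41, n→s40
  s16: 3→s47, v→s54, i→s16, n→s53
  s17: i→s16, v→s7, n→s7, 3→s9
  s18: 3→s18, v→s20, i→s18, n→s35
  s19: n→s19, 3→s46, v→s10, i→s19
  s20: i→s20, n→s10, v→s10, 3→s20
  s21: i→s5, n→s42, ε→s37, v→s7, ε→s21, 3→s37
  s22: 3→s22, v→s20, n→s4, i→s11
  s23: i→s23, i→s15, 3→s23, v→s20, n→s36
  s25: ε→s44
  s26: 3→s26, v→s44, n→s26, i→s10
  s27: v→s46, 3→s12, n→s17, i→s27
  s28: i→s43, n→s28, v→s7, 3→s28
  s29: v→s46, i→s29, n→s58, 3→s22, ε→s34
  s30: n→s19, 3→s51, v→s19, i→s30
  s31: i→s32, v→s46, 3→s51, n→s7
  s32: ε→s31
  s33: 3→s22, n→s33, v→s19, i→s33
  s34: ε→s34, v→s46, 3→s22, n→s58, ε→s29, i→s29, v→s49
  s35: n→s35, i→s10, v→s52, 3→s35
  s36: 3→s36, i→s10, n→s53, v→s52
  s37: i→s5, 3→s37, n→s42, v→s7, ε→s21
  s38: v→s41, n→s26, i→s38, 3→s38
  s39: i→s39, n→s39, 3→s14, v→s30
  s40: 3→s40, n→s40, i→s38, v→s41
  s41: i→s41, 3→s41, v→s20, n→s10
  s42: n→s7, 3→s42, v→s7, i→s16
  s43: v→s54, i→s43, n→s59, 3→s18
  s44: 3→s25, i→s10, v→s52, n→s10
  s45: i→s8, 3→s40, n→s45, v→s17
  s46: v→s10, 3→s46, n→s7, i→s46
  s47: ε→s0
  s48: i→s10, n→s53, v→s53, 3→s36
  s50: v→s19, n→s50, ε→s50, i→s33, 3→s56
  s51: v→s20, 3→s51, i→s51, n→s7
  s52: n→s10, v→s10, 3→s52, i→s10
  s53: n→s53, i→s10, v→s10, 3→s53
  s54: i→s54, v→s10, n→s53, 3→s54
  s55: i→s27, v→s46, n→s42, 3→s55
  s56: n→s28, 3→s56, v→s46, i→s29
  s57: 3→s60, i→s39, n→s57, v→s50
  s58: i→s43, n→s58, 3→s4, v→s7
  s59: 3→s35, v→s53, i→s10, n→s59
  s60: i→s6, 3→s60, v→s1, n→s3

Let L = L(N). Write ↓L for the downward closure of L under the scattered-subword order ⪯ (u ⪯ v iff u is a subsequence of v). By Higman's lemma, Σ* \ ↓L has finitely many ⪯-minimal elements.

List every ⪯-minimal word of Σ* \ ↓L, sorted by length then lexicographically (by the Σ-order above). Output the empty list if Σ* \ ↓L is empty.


|Q|=61, |F|=51, |δ|=224 (13 ε).
min D↑ (50 st, q0=0, F={12}): 0:v→1,3→2,n→0,i→3 1:v→4,3→5,n→1,i→6 2:v→7,3→2,n→8,i→9 3:v→10,3→11,n→3,i→3 4:v→12,3→13,n→4,i→4 5:v→13,3→5,n→14,i→15 6:v→4,3→16,n→6,i→6 7:v→13,3→7,n→17,i→18 8:v→19,3→8,n→8,i→20 9:v→21,3→11,n→22,i→9 10:v→4,3→23,n→4,i→10 11:v→24,3→11,n→25,i→11 12:v→12,3→12,n→12,i→12 13:v→12,3→13,n→26,i→13 14:v→26,3→14,n→14,i→27 15:v→13,3→16,n→28,i→15 16:v→29,3→16,n→30,i→16 17:v→26,3→17,n→26,i→31 18:v→13,3→32,n→33,i→18 19:v→26,3→19,n→17,i→34 20:v→31,3→35,n→36,i→20 21:v→13,3→23,n→26,i→21 22:v→33,3→25,n→22,i→20 23:v→29,3→23,n→26,i→23 24:v→29,3→24,n→12,i→24 25:v→24,3→25,n→25,i→35 26:v→12,3→26,n→26,i→37 27:v→37,3→38,n→39,i→27 28:v→26,3→30,n→28,i→27 29:v→12,3→29,n→12,i→29 30:v→29,3→30,n→30,i→38 31:v→37,3→40,n→41,i→31 32:v→29,3→32,n→42,i→32 33:v→26,3→42,n→26,i→31 34:v→37,3→43,n→44,i→34 35:v→24,3→35,n→45,i→35 36:v→44,3→45,n→36,i→12 37:v→12,3→37,n→41,i→37 38:v→29,3→38,n→46,i→38 39:v→41,3→46,n→39,i→12 40:v→29,3→40,n→41,i→40 41:v→12,3→41,n→41,i→12 42:v→29,3→42,n→26,i→40 43:v→29,3→43,n→47,i→43 44:v→41,3→47,n→41,i→12 45:v→48,3→45,n→45,i→12 46:v→49,3→46,n→46,i→12 47:v→49,3→47,n→41,i→12 48:v→49,3→48,n→12,i→12 49:v→12,3→49,n→12,i→12 (ε-aug+det+¬).
'vvv': N↓-sim [60, 47, 9, 1] end={s10} — reject; 3/3 deletions ∈↓L.
'ivnv': run [60, 49, 23, 6, 1] end={s10} rej; 4/4 del acc.
'i3vn': |S_i|=[60, 49, 28, 6, 1] end={s10} — reject; 4/4 deletions ∈↓L.
'3vnnv': N↓-sim [60, 54, 31, 14, 4, 1] end={s10} ∉↓L; 5/5 deletions ∈↓L.
'3nini': N↓-sim [60, 54, 37, 25, 11, 1] end={s10} — reject; 5/5 single-dels accept.
5 obstructions.

min(Σ*\↓L) = [vvv, ivnv, i3vn, 3vnnv, 3nini].


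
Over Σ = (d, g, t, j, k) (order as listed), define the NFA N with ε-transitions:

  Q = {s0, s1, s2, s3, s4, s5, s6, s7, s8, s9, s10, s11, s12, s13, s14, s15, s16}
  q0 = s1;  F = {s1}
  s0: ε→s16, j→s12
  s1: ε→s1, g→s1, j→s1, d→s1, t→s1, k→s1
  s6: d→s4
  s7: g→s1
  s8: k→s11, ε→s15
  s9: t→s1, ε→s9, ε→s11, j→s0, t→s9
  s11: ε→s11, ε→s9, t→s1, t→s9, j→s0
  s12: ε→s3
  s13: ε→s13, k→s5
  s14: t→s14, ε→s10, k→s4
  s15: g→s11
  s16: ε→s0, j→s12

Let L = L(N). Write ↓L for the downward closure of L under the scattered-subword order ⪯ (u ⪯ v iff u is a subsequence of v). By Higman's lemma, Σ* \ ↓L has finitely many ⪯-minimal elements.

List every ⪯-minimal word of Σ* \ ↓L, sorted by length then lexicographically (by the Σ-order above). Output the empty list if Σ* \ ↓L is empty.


A = [].

|Q|=17, |F|=1, |δ|=31 (11 ε).
min D↑ (1 st, q0=0, F={}): 0:d→0,g→0,t→0,j→0,k→0.
L(D↑) = ∅ ⇒ ↓L = Σ*.


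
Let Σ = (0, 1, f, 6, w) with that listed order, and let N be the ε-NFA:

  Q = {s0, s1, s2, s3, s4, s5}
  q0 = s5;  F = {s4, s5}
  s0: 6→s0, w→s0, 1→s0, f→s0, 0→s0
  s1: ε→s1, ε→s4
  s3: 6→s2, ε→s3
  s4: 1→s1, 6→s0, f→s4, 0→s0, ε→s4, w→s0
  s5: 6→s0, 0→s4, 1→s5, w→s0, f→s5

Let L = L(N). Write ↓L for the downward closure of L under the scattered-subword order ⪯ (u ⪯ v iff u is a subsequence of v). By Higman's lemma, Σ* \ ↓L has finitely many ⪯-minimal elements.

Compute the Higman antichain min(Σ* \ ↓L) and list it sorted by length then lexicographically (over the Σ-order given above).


min(Σ*\↓L) = [6, w, 00].

|Q|=6, |F|=2, |δ|=20 (4 ε).
min D↑ (3 st, q0=0, F={2}): 0:0→1,1→0,f→0,6→2,w→2 1:0→2,1→1,f→1,6→2,w→2 2:0→2,1→2,f→2,6→2,w→2.
'6': run [4, 1] end={s0} — reject; 1/1 single-dels accept.
'w': run [4, 1] end={s0} — reject; 1/1 del acc.
'00': N↓-sim [4, 3, 1] end={s0} — reject; 2/2 deletions ∈↓L.
3 words, ⪯-incomp.


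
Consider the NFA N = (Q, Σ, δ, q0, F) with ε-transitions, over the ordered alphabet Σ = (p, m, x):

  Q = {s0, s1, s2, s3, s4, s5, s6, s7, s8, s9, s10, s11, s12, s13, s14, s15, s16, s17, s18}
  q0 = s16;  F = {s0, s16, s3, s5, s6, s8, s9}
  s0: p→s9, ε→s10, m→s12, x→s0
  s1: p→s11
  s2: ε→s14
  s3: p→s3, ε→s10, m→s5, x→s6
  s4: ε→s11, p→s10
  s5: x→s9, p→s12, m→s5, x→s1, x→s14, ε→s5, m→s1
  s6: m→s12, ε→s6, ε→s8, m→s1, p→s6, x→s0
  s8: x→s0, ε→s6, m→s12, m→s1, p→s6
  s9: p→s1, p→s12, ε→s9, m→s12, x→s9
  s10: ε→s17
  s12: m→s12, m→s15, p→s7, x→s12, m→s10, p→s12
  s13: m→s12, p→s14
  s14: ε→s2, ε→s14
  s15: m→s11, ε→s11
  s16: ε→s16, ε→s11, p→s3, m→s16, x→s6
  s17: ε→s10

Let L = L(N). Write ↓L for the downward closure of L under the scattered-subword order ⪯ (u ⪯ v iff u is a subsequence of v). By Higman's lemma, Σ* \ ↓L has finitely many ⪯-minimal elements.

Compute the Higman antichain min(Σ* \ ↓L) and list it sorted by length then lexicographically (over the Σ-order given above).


|Q|=19, |F|=7, |δ|=54 (16 ε).
min D↑ (7 st, q0=0, F={4}): 0:p→1,m→0,x→2 1:p→1,m→3,x→2 2:p→2,m→4,x→5 3:p→4,m→3,x→6 4:p→4,m→4,x→4 5:p→6,m→4,x→5 6:p→4,m→4,x→6 [Hopcroft].
'xm': |S_i|=[16, 13, 7] end={s1,s10,s11,s12,s15,s17,s7} — reject; 2/2 del acc.
'pmp': run [16, 15, 11, 7] end={s1,s10,s11,s12,s15,s17,s7} — reject; 3/3 deletions ∈↓L.
'xxpp': |S_i|=[16, 13, 9, 8, 7] end={s1,s10,s11,s12,s15,s17,s7} rej; 4/4 single-dels accept.
3 words, ⪯-incomp.

A = [xm, pmp, xxpp].


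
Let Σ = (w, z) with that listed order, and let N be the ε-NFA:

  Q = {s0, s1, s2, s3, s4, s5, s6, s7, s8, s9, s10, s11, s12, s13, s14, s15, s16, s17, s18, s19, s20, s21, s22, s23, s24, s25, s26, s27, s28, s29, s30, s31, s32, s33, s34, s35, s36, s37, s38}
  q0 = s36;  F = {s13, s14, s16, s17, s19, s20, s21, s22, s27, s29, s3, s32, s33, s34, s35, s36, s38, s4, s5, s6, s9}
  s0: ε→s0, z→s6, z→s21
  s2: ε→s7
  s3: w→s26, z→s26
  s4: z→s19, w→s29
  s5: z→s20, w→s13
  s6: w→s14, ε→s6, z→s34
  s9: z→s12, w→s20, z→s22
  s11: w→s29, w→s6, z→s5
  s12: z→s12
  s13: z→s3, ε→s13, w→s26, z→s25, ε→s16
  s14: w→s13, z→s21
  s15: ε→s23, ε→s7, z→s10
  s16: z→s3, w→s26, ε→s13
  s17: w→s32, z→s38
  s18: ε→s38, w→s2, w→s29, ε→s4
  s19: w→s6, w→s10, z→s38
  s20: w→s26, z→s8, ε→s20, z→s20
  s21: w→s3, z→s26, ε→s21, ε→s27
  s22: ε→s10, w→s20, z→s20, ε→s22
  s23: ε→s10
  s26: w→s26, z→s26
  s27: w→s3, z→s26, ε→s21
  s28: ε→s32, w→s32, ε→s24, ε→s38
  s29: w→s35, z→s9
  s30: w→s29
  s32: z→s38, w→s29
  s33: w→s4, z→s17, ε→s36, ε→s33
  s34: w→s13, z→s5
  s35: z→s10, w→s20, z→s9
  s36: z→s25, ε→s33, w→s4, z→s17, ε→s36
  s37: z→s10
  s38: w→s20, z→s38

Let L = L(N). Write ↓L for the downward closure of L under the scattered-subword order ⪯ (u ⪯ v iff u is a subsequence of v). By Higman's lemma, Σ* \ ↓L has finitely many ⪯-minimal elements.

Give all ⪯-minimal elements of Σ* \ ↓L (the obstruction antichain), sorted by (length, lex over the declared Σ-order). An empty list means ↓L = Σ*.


|Q|=39, |F|=21, |δ|=86 (24 ε).
min D↑ (19 st, q0=0, F={14}): 0:w→1,z→2 1:w→3,z→4 2:w→5,z→6 3:w→7,z→8 4:w→9,z→6 5:w→3,z→6 6:w→10,z→6 7:w→10,z→8 8:w→10,z→11 9:w→12,z→13 10:w→14,z→10 11:w→10,z→10 12:w→15,z→16 13:w→15,z→17 14:w→14,z→14 15:w→14,z→18 16:w→18,z→14 17:w→15,z→10 18:w→14,z→14.
'zzww': run [26, 23, 16, 7, 1] end={s26} rej; 4/4 del acc.
'wwwww': |S_i|=[26, 23, 19, 15, 7, 1] end={s26} rej; 5/5 deletions ∈↓L.
'wwzww': run [26, 23, 19, 15, 7, 1] end={s26} rej; 5/5 deletions ∈↓L.
'wwzzzw': |S_i|=[26, 23, 19, 15, 11, 6, 1] end={s26} ∉↓L; 6/6 deletions ∈↓L.
'wzwwzz': |S_i|=[26, 23, 19, 14, 8, 5, 1] end={s26} — reject; 6/6 deletions ∈↓L.
5 obstructions.

A = [zzww, wwwww, wwzww, wwzzzw, wzwwzz].


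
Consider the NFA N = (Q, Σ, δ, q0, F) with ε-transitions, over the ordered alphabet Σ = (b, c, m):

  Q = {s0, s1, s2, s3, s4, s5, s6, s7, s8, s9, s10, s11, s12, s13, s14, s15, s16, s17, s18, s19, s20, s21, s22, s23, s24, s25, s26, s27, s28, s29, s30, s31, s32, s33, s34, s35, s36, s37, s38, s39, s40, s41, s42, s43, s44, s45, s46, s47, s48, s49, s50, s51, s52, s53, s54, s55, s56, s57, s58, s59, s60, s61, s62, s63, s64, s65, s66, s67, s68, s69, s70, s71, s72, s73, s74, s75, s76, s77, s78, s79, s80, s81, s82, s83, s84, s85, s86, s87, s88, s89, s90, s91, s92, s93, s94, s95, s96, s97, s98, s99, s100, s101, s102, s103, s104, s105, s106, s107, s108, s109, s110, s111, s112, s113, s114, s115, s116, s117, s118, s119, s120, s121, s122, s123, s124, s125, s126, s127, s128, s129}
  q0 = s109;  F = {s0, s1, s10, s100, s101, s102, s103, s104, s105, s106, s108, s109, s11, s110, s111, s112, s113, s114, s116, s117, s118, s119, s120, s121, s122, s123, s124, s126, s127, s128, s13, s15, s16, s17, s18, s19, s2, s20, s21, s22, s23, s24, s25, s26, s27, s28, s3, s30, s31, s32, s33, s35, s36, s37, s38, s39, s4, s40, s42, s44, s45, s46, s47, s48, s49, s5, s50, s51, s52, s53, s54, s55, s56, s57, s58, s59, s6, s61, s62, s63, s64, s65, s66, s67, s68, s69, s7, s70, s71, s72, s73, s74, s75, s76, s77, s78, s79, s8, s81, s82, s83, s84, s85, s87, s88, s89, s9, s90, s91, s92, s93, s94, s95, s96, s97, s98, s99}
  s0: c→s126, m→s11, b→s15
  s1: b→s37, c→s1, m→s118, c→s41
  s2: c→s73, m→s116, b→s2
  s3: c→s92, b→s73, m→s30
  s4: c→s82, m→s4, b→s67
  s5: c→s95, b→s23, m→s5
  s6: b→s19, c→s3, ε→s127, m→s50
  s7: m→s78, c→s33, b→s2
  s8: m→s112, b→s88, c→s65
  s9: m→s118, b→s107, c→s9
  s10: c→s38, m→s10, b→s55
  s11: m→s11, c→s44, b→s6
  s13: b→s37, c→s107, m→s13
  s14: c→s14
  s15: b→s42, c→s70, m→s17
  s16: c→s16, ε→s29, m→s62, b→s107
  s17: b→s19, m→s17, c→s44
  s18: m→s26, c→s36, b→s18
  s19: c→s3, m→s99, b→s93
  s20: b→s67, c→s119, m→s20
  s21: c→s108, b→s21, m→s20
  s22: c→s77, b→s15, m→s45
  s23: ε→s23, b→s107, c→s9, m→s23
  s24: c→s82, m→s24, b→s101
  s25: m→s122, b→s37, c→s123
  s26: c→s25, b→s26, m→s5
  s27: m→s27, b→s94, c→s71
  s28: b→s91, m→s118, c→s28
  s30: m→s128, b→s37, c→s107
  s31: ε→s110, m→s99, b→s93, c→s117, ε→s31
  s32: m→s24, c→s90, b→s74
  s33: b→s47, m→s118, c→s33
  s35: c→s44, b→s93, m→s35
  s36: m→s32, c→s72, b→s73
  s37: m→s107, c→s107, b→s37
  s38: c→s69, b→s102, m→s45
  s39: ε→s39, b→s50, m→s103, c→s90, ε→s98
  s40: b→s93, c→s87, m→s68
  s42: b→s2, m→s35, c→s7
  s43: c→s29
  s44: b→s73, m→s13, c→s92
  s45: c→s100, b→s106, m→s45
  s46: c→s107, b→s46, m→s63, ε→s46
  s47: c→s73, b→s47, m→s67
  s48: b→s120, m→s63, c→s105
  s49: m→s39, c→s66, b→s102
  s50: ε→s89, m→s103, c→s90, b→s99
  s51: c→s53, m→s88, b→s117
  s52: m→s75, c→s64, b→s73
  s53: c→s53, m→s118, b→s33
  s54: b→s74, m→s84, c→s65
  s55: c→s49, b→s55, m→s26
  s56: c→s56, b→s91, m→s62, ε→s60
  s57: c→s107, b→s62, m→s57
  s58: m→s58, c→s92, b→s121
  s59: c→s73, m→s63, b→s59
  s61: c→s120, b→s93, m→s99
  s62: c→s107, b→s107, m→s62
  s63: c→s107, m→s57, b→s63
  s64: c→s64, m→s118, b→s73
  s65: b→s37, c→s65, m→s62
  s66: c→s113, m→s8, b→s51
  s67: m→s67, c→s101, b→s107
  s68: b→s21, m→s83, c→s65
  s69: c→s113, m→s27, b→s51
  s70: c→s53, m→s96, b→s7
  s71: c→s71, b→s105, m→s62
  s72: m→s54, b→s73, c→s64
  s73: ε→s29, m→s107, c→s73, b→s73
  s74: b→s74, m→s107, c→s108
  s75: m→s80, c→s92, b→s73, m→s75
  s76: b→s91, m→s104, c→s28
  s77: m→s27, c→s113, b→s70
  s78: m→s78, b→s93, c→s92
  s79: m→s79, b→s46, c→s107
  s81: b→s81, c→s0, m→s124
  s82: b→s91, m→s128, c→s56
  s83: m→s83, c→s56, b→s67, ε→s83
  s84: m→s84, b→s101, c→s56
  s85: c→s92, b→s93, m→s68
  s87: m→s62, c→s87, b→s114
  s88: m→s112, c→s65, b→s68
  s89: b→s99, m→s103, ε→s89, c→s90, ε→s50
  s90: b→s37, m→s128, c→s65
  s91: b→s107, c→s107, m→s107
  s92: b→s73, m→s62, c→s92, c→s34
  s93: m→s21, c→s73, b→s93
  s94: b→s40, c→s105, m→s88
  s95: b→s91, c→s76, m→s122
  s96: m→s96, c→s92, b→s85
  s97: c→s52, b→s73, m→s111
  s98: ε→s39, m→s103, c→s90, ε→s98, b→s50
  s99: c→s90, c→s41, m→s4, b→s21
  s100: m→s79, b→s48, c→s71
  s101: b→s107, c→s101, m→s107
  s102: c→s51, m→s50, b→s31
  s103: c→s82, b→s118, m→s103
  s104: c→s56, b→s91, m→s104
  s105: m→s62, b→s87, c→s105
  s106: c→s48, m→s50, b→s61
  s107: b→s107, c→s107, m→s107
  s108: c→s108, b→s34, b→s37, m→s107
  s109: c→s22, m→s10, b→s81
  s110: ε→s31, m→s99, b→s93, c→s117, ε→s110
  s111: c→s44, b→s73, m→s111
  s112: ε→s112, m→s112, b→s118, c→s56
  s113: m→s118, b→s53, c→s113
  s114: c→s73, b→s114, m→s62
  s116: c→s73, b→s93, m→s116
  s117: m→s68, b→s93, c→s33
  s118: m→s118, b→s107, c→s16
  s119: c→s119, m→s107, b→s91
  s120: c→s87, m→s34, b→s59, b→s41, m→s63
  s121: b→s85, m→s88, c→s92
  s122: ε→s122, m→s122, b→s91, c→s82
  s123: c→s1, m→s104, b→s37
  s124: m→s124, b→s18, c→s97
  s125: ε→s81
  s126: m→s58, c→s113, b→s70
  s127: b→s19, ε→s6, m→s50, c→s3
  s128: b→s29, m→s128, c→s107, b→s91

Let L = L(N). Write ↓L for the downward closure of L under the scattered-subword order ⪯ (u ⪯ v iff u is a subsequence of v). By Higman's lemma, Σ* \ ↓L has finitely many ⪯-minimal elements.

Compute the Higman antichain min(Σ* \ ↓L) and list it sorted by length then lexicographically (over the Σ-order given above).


|Q|=130, |F|=117, |δ|=386 (22 ε).
min D↑ (114 st, q0=0, F={58}): 0:b→1,c→2,m→3 1:b→1,c→4,m→5 2:b→6,c→7,m→8 3:b→9,c→10,m→3 4:b→6,c→11,m→12 5:b→13,c→14,m→5 6:b→15,c→16,m→17 7:b→16,c→18,m→19 8:b→20,c→21,m→8 9:b→9,c→22,m→23 10:b→24,c→25,m→8 11:b→16,c→18,m→26 12:b→27,c→28,m→12 13:b→13,c→29,m→23 14:b→30,c→31,m→32 15:b→33,c→34,m→35 16:b→34,c→36,m→37 17:b→38,c→28,m→17 18:b→36,c→18,m→39 19:b→40,c→41,m→19 20:b→42,c→43,m→44 21:b→43,c→41,m→45 22:b→24,c→46,m→47 23:b→23,c→48,m→49 24:b→50,c→51,m→44 25:b→51,c→18,m→19 26:b→52,c→53,m→26 27:b→38,c→54,m→44 28:b→30,c→53,m→55 29:b→30,c→56,m→57 30:b→30,c→30,m→58 31:b→30,c→59,m→60 32:b→30,c→28,m→32 33:b→33,c→30,m→61 34:b→33,c→62,m→63 35:b→64,c→28,m→35 36:b→62,c→36,m→39 37:b→65,c→53,m→37 38:b→64,c→54,m→66 39:b→58,c→67,m→39 40:b→68,c→69,m→70 41:b→69,c→41,m→71 42:b→64,c→72,m→66 43:b→72,c→69,m→73 44:b→66,c→74,m→75 45:b→76,c→58,m→45 46:b→51,c→18,m→77 47:b→44,c→74,m→75 48:b→78,c→79,m→80 49:b→81,c→82,m→49 50:b→64,c→83,m→66 51:b→83,c→36,m→70 52:b→65,c→53,m→70 53:b→30,c→53,m→71 54:b→30,c→53,m→84 55:b→78,c→58,m→55 56:b→30,c→59,m→85 57:b→86,c→74,m→87 58:b→58,c→58,m→58 59:b→30,c→59,m→39 60:b→30,c→53,m→60 61:b→64,c→30,m→61 62:b→88,c→62,m→39 63:b→64,c→53,m→63 64:b→64,c→30,m→89 65:b→64,c→53,m→90 66:b→89,c→74,m→91 67:b→58,c→67,m→71 68:b→64,c→92,m→90 69:b→92,c→69,m→71 70:b→90,c→93,m→94 71:b→58,c→58,m→71 72:b→95,c→92,m→73 73:b→73,c→58,m→96 74:b→78,c→93,m→97 75:b→39,c→98,m→75 76:b→76,c→58,m→73 77:b→70,c→93,m→94 78:b→78,c→58,m→58 79:b→78,c→99,m→100 80:b→101,c→98,m→80 81:b→58,c→102,m→81 82:b→101,c→103,m→80 83:b→64,c→62,m→90 84:b→78,c→58,m→97 85:b→86,c→93,m→104 86:b→86,c→105,m→58 87:b→106,c→98,m→87 88:b→88,c→30,m→107 89:b→89,c→105,m→108 90:b→89,c→93,m→109 91:b→107,c→98,m→91 92:b→110,c→92,m→71 93:b→78,c→93,m→71 94:b→39,c→111,m→94 95:b→95,c→30,m→73 96:b→71,c→58,m→96 97:b→101,c→58,m→97 98:b→101,c→111,m→97 99:b→78,c→99,m→39 100:b→101,c→111,m→100 101:b→58,c→58,m→58 102:b→58,c→102,m→39 103:b→101,c→112,m→100 104:b→106,c→111,m→104 105:b→78,c→105,m→58 106:b→58,c→106,m→58 107:b→58,c→106,m→107 108:b→107,c→113,m→108 109:b→107,c→111,m→109 110:b→110,c→30,m→71 111:b→101,c→111,m→71 112:b→101,c→112,m→39 113:b→101,c→113,m→58.
'bmcbm': N↓-sim [123, 112, 81, 46, 9, 1] end={s107} ∉↓L; 5/5 single-dels accept.
'cccmb': |S_i|=[123, 114, 81, 30, 7, 1] end={s107} — reject; 5/5 del acc.
'cmcmc': run [123, 114, 80, 35, 13, 1] end={s107} — reject; 5/5 deletions ∈↓L.
'cbbbcm': |S_i|=[123, 114, 74, 55, 24, 9, 1] end={s107} ∉↓L; 6/6 del acc.
'mbmcbc': |S_i|=[123, 112, 89, 53, 27, 5, 1] end={s107} ∉↓L; 6/6 deletions ∈↓L.
'mbmmbb': run [123, 112, 89, 53, 29, 10, 1] end={s107} — reject; 6/6 single-dels accept.
6 obstructions.

min(Σ*\↓L) = [bmcbm, cccmb, cmcmc, cbbbcm, mbmcbc, mbmmbb].


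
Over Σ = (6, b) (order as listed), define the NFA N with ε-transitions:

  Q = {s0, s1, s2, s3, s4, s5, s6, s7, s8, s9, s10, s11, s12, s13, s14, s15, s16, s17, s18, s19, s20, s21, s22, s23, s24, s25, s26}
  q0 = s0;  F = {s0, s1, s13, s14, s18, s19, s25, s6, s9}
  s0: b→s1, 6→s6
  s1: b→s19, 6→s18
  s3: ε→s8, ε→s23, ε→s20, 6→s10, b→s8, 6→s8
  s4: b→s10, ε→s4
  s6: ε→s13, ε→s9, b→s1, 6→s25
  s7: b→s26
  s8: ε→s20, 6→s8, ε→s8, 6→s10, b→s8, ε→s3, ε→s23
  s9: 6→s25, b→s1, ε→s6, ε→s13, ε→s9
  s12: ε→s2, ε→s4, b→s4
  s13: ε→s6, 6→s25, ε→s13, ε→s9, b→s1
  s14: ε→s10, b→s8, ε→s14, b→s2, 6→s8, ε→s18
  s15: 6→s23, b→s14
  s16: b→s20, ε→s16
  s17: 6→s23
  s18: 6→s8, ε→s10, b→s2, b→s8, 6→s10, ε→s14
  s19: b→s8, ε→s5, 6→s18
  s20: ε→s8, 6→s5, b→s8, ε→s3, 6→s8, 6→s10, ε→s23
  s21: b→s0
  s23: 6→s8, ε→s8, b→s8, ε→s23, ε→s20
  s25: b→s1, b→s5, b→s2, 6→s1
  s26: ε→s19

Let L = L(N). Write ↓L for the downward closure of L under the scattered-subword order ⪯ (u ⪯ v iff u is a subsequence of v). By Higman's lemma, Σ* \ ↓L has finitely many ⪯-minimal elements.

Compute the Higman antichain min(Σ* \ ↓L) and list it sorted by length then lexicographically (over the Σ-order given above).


A = [b66, b6b, bbb, 66666, 6666b, 666bb].

|Q|=27, |F|=9, |δ|=75 (32 ε).
min D↑ (7 st, q0=0, F={6}): 0:6→1,b→2 1:6→3,b→2 2:6→4,b→5 3:6→2,b→2 4:6→6,b→6 5:6→4,b→6 6:6→6,b→6 [Hopcroft].
'b66': N↓-sim [16, 11, 9, 6] end={s10,s20,s23,s3,s5,s8} rej; 3/3 del acc.
'b6b': |S_i|=[16, 11, 9, 7] end={s10,s2,s20,s23,s3,s5,s8} — reject; 3/3 single-dels accept.
'bbb': N↓-sim [16, 11, 10, 7] end={s10,s2,s20,s23,s3,s5,s8} — reject; 3/3 deletions ∈↓L.
'66666': |S_i|=[16, 15, 12, 11, 9, 6] end={s10,s20,s23,s3,s5,s8} rej; 5/5 single-dels accept.
'6666b': N↓-sim [16, 15, 12, 11, 9, 7] end={s10,s2,s20,s23,s3,s5,s8} ∉↓L; 5/5 deletions ∈↓L.
'666bb': run [16, 15, 12, 11, 10, 7] end={s10,s2,s20,s23,s3,s5,s8} — reject; 5/5 del acc.
6 minimals (antichain).


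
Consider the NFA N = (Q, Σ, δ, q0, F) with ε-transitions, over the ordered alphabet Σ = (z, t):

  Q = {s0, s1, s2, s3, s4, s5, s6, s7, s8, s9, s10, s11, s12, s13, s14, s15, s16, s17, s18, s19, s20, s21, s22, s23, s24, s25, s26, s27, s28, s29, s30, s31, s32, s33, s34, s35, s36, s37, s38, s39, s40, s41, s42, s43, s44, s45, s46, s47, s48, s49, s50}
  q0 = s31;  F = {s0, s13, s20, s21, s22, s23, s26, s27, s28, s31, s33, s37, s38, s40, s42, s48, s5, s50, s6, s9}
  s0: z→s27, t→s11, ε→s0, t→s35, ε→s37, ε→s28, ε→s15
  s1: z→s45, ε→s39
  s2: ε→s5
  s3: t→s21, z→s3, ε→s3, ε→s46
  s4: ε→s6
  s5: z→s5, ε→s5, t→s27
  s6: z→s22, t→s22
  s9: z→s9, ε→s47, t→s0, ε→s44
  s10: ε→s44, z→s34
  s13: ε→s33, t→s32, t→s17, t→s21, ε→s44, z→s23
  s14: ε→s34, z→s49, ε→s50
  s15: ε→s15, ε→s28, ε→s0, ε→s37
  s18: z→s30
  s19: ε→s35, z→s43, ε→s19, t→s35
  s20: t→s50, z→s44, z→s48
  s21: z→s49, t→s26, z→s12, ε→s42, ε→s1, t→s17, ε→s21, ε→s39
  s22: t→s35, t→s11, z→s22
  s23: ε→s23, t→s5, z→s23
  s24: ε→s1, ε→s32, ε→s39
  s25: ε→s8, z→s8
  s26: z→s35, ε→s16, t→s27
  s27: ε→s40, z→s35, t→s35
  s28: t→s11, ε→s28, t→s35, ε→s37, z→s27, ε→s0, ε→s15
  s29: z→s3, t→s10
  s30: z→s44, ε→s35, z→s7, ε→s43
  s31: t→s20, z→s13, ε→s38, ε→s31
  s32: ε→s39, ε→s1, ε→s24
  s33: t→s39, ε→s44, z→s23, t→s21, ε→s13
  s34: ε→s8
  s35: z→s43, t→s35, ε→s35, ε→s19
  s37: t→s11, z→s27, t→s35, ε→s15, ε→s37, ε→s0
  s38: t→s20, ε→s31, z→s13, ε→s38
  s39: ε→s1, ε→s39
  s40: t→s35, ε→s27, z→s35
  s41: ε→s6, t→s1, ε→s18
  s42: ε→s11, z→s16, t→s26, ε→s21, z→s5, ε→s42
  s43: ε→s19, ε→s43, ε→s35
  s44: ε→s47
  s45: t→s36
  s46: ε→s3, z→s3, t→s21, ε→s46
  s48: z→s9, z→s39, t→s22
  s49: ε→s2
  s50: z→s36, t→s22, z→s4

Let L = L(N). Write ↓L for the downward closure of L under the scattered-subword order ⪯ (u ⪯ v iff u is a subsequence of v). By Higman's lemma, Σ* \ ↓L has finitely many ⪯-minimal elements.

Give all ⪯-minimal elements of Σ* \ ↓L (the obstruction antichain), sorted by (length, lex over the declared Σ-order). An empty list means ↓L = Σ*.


|Q|=51, |F|=20, |δ|=142 (70 ε).
min D↑ (15 st, q0=0, F={13}): 0:z→1,t→2 1:z→3,t→4 2:z→5,t→6 3:z→3,t→7 4:z→7,t→8 5:z→9,t→10 6:z→11,t→10 7:z→7,t→12 8:z→13,t→12 9:z→9,t→14 10:z→10,t→13 11:z→10,t→10 12:z→13,t→13 13:z→13,t→13 14:z→12,t→13 [Hopcroft].
'zttz': |S_i|=[39, 35, 26, 10, 3] end={s19,s35,s43} ∉↓L; 4/4 deletions ∈↓L.
'tztt': run [39, 34, 26, 12, 4] end={s11,s19,s35,s43} — reject; 4/4 deletions ∈↓L.
'tttt': N↓-sim [39, 34, 18, 7, 4] end={s11,s19,s35,s43} — reject; 4/4 del acc.
'zzttt': N↓-sim [39, 35, 24, 12, 6, 3] end={s19,s35,s43} rej; 5/5 deletions ∈↓L.
'ttzzt': run [39, 34, 18, 10, 5, 4] end={s11,s19,s35,s43} rej; 5/5 del acc.
'tzztzz': run [39, 34, 26, 19, 11, 5, 3] end={s19,s35,s43} rej; 6/6 del acc.
6 minimals (antichain).

A = [zttz, tztt, tttt, zzttt, ttzzt, tzztzz].


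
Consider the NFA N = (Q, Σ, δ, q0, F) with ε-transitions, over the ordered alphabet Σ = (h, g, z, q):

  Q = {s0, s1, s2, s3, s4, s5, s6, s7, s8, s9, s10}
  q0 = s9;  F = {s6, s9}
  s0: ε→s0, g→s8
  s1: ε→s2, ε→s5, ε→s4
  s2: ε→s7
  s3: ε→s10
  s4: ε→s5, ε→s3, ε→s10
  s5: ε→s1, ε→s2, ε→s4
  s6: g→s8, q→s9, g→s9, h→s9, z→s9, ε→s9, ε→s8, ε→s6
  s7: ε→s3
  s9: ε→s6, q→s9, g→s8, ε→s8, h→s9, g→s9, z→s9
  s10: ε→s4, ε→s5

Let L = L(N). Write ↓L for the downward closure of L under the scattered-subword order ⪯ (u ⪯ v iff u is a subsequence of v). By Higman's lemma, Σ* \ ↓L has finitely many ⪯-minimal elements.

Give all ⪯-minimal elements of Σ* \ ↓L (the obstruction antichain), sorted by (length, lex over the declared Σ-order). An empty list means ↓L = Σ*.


|Q|=11, |F|=2, |δ|=31 (20 ε).
min D↑ (1 st, q0=0, F={}): 0:h→0,g→0,z→0,q→0.
L(D↑) = ∅; no obstructions.

A = [].


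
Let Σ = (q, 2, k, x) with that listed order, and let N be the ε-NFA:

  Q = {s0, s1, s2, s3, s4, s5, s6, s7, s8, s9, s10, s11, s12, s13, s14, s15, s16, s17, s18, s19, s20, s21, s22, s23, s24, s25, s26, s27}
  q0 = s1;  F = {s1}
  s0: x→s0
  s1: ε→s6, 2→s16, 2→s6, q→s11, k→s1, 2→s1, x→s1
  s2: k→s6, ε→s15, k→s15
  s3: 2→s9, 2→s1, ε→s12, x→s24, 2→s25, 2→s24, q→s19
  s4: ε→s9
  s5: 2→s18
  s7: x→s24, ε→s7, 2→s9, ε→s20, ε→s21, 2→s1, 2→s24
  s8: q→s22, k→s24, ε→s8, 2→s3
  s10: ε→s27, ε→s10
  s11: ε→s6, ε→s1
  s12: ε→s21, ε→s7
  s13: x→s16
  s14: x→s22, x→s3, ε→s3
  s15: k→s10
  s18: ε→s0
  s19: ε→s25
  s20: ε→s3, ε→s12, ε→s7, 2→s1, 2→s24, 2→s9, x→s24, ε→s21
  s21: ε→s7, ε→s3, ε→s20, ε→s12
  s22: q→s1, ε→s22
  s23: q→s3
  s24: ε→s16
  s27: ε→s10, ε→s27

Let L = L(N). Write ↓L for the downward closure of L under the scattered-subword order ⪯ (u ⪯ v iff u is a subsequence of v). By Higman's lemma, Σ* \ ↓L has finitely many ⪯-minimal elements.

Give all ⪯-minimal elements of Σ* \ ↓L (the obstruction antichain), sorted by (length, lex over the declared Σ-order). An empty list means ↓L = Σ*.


|Q|=28, |F|=1, |δ|=62 (29 ε).
min D↑ (1 st, q0=0, F={}): 0:q→0,2→0,k→0,x→0.
L(D↑) = ∅; no obstructions.

min(Σ*\↓L) = [].
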